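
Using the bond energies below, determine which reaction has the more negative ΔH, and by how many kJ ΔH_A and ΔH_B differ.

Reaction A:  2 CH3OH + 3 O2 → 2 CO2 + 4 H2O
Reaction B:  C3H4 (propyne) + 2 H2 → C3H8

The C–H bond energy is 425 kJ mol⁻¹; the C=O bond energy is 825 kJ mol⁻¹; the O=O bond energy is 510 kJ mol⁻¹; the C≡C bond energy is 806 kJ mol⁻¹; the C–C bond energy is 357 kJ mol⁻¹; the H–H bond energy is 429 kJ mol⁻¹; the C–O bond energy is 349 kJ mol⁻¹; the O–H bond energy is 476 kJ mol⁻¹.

Reaction A:
  Bonds broken (reactants):
    C–H: 6 × 425 = 2550
    C–O: 2 × 349 = 698
    O–H: 2 × 476 = 952
    O=O: 3 × 510 = 1530
    Σ(broken) = 5730 kJ
  Bonds formed (products):
    C=O: 4 × 825 = 3300
    O–H: 8 × 476 = 3808
    Σ(formed) = 7108 kJ
  ΔH_A = 5730 − 7108 = −1378 kJ
Reaction B:
  Bonds broken (reactants):
    C≡C: 1 × 806 = 806
    C–C: 1 × 357 = 357
    C–H: 4 × 425 = 1700
    H–H: 2 × 429 = 858
    Σ(broken) = 3721 kJ
  Bonds formed (products):
    C–C: 2 × 357 = 714
    C–H: 8 × 425 = 3400
    Σ(formed) = 4114 kJ
  ΔH_B = 3721 − 4114 = −393 kJ
ΔH_A − ΔH_B = −985 kJ, so reaction A has the more negative ΔH; |ΔH_A − ΔH_B| = 985 kJ.

Reaction A, by 985 kJ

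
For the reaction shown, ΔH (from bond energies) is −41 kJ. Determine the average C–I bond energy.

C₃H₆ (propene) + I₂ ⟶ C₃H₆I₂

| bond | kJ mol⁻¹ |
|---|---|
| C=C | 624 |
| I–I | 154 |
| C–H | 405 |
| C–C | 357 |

D(C–I) ≈ 231 kJ/mol

Let D be the C–I bond energy.
Σ(broken) = 1×357 + 6×405 + 1×624 + 1×154 = 3565
Σ(formed) = 2×357 + 6×405 + 2×D = 3144 + 2D
ΔH = Σ(broken) − Σ(formed) = (3565) − (3144 + 2D) = +421 − 2D
Setting this equal to −41 kJ gives 2D = 462, so D = 231 kJ/mol.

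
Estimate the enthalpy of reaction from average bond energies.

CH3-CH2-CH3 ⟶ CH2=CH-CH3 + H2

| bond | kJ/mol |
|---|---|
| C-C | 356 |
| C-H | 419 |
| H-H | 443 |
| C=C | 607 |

Bonds broken (reactants):
  C-C: 2 × 356 = 712
  C-H: 8 × 419 = 3352
  Σ(broken) = 4064 kJ
Bonds formed (products):
  C-C: 1 × 356 = 356
  C-H: 6 × 419 = 2514
  C=C: 1 × 607 = 607
  H-H: 1 × 443 = 443
  Σ(formed) = 3920 kJ
ΔH = Σ(broken) − Σ(formed) = 4064 − 3920 = +144 kJ

ΔH ≈ +144 kJ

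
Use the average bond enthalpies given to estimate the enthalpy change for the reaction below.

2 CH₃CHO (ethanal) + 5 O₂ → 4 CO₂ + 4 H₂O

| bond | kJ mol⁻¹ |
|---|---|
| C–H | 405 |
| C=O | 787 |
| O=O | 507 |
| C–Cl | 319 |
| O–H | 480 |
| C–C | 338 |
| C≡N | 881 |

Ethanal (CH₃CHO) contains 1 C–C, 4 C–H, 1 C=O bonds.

ΔH ≈ −2111 kJ

Bonds broken (reactants):
  C–C: 2 × 338 = 676
  C–H: 8 × 405 = 3240
  C=O: 2 × 787 = 1574
  O=O: 5 × 507 = 2535
  Σ(broken) = 8025 kJ
Bonds formed (products):
  C=O: 8 × 787 = 6296
  O–H: 8 × 480 = 3840
  Σ(formed) = 10136 kJ
ΔH = Σ(broken) − Σ(formed) = 8025 − 10136 = −2111 kJ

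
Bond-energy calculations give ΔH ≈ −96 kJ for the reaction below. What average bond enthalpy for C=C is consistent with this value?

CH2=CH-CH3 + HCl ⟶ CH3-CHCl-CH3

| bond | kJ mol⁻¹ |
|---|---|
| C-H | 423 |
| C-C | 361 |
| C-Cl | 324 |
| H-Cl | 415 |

D(C=C) ≈ 597 kJ/mol

Let D be the C=C bond energy.
Σ(broken) = 1×361 + 6×423 + 1×D + 1×415 = 3314 + D
Σ(formed) = 2×361 + 1×324 + 7×423 = 4007
ΔH = Σ(broken) − Σ(formed) = (3314 + D) − (4007) = −693 + D
Setting this equal to −96 kJ gives D = 597 kJ/mol.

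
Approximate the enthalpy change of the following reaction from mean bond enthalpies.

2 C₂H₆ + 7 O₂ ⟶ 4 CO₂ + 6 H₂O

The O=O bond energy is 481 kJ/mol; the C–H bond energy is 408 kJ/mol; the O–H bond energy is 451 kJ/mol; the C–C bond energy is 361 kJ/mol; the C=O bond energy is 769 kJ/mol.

ΔH ≈ −2579 kJ

Bonds broken (reactants):
  C–C: 2 × 361 = 722
  C–H: 12 × 408 = 4896
  O=O: 7 × 481 = 3367
  Σ(broken) = 8985 kJ
Bonds formed (products):
  C=O: 8 × 769 = 6152
  O–H: 12 × 451 = 5412
  Σ(formed) = 11564 kJ
ΔH = Σ(broken) − Σ(formed) = 8985 − 11564 = −2579 kJ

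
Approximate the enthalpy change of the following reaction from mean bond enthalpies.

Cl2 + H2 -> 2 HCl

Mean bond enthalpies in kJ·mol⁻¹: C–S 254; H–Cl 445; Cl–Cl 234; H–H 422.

ΔH ≈ −234 kJ

Bonds broken (reactants):
  Cl–Cl: 1 × 234 = 234
  H–H: 1 × 422 = 422
  Σ(broken) = 656 kJ
Bonds formed (products):
  H–Cl: 2 × 445 = 890
  Σ(formed) = 890 kJ
ΔH = Σ(broken) − Σ(formed) = 656 − 890 = −234 kJ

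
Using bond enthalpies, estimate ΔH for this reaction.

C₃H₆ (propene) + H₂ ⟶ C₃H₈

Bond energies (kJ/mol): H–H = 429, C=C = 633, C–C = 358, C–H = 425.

ΔH ≈ −146 kJ

Bonds broken (reactants):
  C–C: 1 × 358 = 358
  C–H: 6 × 425 = 2550
  C=C: 1 × 633 = 633
  H–H: 1 × 429 = 429
  Σ(broken) = 3970 kJ
Bonds formed (products):
  C–C: 2 × 358 = 716
  C–H: 8 × 425 = 3400
  Σ(formed) = 4116 kJ
ΔH = Σ(broken) − Σ(formed) = 3970 − 4116 = −146 kJ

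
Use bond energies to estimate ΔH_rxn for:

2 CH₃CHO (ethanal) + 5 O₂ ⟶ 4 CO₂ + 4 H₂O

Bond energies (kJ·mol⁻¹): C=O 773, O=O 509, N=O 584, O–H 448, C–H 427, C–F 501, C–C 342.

Bonds broken (reactants):
  C–C: 2 × 342 = 684
  C–H: 8 × 427 = 3416
  C=O: 2 × 773 = 1546
  O=O: 5 × 509 = 2545
  Σ(broken) = 8191 kJ
Bonds formed (products):
  C=O: 8 × 773 = 6184
  O–H: 8 × 448 = 3584
  Σ(formed) = 9768 kJ
ΔH = Σ(broken) − Σ(formed) = 8191 − 9768 = −1577 kJ

ΔH ≈ −1577 kJ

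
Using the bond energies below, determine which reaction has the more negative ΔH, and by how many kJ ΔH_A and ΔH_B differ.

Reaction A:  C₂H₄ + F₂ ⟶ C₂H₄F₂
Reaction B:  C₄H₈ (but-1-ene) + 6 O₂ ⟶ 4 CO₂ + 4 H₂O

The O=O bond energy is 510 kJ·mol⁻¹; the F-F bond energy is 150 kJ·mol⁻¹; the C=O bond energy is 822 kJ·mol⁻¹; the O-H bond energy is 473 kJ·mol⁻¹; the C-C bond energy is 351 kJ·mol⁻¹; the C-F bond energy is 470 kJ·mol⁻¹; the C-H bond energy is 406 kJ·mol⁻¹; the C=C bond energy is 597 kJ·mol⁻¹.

Reaction B, by 2209 kJ

Reaction A:
  Bonds broken (reactants):
    C-H: 4 × 406 = 1624
    C=C: 1 × 597 = 597
    F-F: 1 × 150 = 150
    Σ(broken) = 2371 kJ
  Bonds formed (products):
    C-C: 1 × 351 = 351
    C-F: 2 × 470 = 940
    C-H: 4 × 406 = 1624
    Σ(formed) = 2915 kJ
  ΔH_A = 2371 − 2915 = −544 kJ
Reaction B:
  Bonds broken (reactants):
    C-C: 2 × 351 = 702
    C-H: 8 × 406 = 3248
    C=C: 1 × 597 = 597
    O=O: 6 × 510 = 3060
    Σ(broken) = 7607 kJ
  Bonds formed (products):
    C=O: 8 × 822 = 6576
    O-H: 8 × 473 = 3784
    Σ(formed) = 10360 kJ
  ΔH_B = 7607 − 10360 = −2753 kJ
ΔH_A − ΔH_B = +2209 kJ, so reaction B has the more negative ΔH; |ΔH_A − ΔH_B| = 2209 kJ.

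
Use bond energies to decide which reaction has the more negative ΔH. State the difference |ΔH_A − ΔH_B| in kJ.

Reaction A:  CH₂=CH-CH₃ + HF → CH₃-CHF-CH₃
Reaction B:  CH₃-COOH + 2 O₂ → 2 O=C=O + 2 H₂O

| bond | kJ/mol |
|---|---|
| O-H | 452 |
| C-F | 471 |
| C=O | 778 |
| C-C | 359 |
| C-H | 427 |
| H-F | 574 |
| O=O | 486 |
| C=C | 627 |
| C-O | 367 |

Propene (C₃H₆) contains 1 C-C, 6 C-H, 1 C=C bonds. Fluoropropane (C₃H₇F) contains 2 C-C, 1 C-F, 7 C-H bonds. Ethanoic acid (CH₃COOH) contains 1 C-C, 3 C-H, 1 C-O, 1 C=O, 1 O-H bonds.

Reaction B, by 655 kJ

Reaction A:
  Bonds broken (reactants):
    C-C: 1 × 359 = 359
    C-H: 6 × 427 = 2562
    C=C: 1 × 627 = 627
    H-F: 1 × 574 = 574
    Σ(broken) = 4122 kJ
  Bonds formed (products):
    C-C: 2 × 359 = 718
    C-F: 1 × 471 = 471
    C-H: 7 × 427 = 2989
    Σ(formed) = 4178 kJ
  ΔH_A = 4122 − 4178 = −56 kJ
Reaction B:
  Bonds broken (reactants):
    C-C: 1 × 359 = 359
    C-H: 3 × 427 = 1281
    C-O: 1 × 367 = 367
    C=O: 1 × 778 = 778
    O-H: 1 × 452 = 452
    O=O: 2 × 486 = 972
    Σ(broken) = 4209 kJ
  Bonds formed (products):
    C=O: 4 × 778 = 3112
    O-H: 4 × 452 = 1808
    Σ(formed) = 4920 kJ
  ΔH_B = 4209 − 4920 = −711 kJ
ΔH_A − ΔH_B = +655 kJ, so reaction B has the more negative ΔH; |ΔH_A − ΔH_B| = 655 kJ.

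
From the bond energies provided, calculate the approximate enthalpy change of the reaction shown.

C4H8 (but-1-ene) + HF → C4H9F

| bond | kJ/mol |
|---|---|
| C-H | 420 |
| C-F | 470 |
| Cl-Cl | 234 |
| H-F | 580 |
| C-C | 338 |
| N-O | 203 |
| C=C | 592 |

ΔH ≈ −56 kJ

Bonds broken (reactants):
  C-C: 2 × 338 = 676
  C-H: 8 × 420 = 3360
  C=C: 1 × 592 = 592
  H-F: 1 × 580 = 580
  Σ(broken) = 5208 kJ
Bonds formed (products):
  C-C: 3 × 338 = 1014
  C-F: 1 × 470 = 470
  C-H: 9 × 420 = 3780
  Σ(formed) = 5264 kJ
ΔH = Σ(broken) − Σ(formed) = 5208 − 5264 = −56 kJ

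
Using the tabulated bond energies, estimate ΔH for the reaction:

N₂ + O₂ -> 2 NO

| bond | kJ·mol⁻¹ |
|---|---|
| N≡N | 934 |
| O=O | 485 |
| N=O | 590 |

Bonds broken (reactants):
  N≡N: 1 × 934 = 934
  O=O: 1 × 485 = 485
  Σ(broken) = 1419 kJ
Bonds formed (products):
  N=O: 2 × 590 = 1180
  Σ(formed) = 1180 kJ
ΔH = Σ(broken) − Σ(formed) = 1419 − 1180 = +239 kJ

ΔH ≈ +239 kJ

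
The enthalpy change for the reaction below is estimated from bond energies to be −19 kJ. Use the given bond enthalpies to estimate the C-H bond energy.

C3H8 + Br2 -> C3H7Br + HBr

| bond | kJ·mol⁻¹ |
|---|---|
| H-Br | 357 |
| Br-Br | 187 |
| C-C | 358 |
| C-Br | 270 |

Let D be the C-H bond energy.
Σ(broken) = 1×187 + 2×358 + 8×D = 903 + 8D
Σ(formed) = 1×270 + 2×358 + 7×D + 1×357 = 1343 + 7D
ΔH = Σ(broken) − Σ(formed) = (903 + 8D) − (1343 + 7D) = −440 + D
Setting this equal to −19 kJ gives D = 421 kJ/mol.

D(C-H) ≈ 421 kJ/mol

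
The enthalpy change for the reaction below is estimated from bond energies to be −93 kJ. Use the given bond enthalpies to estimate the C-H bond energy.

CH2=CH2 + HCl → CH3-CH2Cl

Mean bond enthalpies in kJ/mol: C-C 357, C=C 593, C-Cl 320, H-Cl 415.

D(C-H) ≈ 424 kJ/mol

Let D be the C-H bond energy.
Σ(broken) = 4×D + 1×593 + 1×415 = 1008 + 4D
Σ(formed) = 1×357 + 1×320 + 5×D = 677 + 5D
ΔH = Σ(broken) − Σ(formed) = (1008 + 4D) − (677 + 5D) = +331 − D
Setting this equal to −93 kJ gives D = 424 kJ/mol.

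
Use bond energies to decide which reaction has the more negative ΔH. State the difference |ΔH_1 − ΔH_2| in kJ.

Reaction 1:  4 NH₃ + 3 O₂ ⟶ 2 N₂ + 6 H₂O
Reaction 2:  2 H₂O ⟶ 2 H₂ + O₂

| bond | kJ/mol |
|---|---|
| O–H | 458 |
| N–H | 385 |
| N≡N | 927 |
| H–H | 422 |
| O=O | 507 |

Reaction 1, by 1690 kJ

Reaction 1:
  Bonds broken (reactants):
    N–H: 12 × 385 = 4620
    O=O: 3 × 507 = 1521
    Σ(broken) = 6141 kJ
  Bonds formed (products):
    N≡N: 2 × 927 = 1854
    O–H: 12 × 458 = 5496
    Σ(formed) = 7350 kJ
  ΔH_1 = 6141 − 7350 = −1209 kJ
Reaction 2:
  Bonds broken (reactants):
    O–H: 4 × 458 = 1832
    Σ(broken) = 1832 kJ
  Bonds formed (products):
    H–H: 2 × 422 = 844
    O=O: 1 × 507 = 507
    Σ(formed) = 1351 kJ
  ΔH_2 = 1832 − 1351 = +481 kJ
ΔH_1 − ΔH_2 = −1690 kJ, so reaction 1 has the more negative ΔH; |ΔH_1 − ΔH_2| = 1690 kJ.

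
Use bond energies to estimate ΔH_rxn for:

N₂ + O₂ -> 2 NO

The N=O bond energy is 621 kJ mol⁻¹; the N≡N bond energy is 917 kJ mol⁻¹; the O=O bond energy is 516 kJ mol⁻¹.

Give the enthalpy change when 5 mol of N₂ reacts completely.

ΔH = +955 kJ

Bonds broken (reactants):
  N≡N: 1 × 917 = 917
  O=O: 1 × 516 = 516
  Σ(broken) = 1433 kJ
Bonds formed (products):
  N=O: 2 × 621 = 1242
  Σ(formed) = 1242 kJ
ΔH = Σ(broken) − Σ(formed) = 1433 − 1242 = +191 kJ
For 5× the reaction as written: 5 × (+191) = +955 kJ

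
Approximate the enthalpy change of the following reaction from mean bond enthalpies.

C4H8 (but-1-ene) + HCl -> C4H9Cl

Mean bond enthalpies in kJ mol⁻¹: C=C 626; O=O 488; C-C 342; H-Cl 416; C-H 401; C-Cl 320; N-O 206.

Bonds broken (reactants):
  C-C: 2 × 342 = 684
  C-H: 8 × 401 = 3208
  C=C: 1 × 626 = 626
  H-Cl: 1 × 416 = 416
  Σ(broken) = 4934 kJ
Bonds formed (products):
  C-C: 3 × 342 = 1026
  C-Cl: 1 × 320 = 320
  C-H: 9 × 401 = 3609
  Σ(formed) = 4955 kJ
ΔH = Σ(broken) − Σ(formed) = 4934 − 4955 = −21 kJ

ΔH ≈ −21 kJ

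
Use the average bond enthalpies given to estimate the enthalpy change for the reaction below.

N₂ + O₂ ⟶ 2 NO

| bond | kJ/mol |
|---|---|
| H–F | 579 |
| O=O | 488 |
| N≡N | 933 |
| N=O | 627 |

Bonds broken (reactants):
  N≡N: 1 × 933 = 933
  O=O: 1 × 488 = 488
  Σ(broken) = 1421 kJ
Bonds formed (products):
  N=O: 2 × 627 = 1254
  Σ(formed) = 1254 kJ
ΔH = Σ(broken) − Σ(formed) = 1421 − 1254 = +167 kJ

ΔH ≈ +167 kJ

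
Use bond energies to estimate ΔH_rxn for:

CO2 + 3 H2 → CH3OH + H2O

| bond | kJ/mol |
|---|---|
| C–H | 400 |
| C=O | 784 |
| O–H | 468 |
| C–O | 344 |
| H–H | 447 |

Bonds broken (reactants):
  C=O: 2 × 784 = 1568
  H–H: 3 × 447 = 1341
  Σ(broken) = 2909 kJ
Bonds formed (products):
  C–H: 3 × 400 = 1200
  C–O: 1 × 344 = 344
  O–H: 3 × 468 = 1404
  Σ(formed) = 2948 kJ
ΔH = Σ(broken) − Σ(formed) = 2909 − 2948 = −39 kJ

ΔH ≈ −39 kJ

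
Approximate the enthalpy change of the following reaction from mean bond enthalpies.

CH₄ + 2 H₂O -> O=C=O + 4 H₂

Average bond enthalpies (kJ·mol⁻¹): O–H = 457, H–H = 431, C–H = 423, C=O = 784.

ΔH ≈ +228 kJ

Bonds broken (reactants):
  C–H: 4 × 423 = 1692
  O–H: 4 × 457 = 1828
  Σ(broken) = 3520 kJ
Bonds formed (products):
  C=O: 2 × 784 = 1568
  H–H: 4 × 431 = 1724
  Σ(formed) = 3292 kJ
ΔH = Σ(broken) − Σ(formed) = 3520 − 3292 = +228 kJ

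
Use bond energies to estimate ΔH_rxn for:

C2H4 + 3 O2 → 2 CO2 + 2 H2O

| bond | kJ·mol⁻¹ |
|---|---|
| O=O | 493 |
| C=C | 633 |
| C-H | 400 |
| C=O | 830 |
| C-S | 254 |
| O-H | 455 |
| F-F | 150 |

ΔH ≈ −1428 kJ

Bonds broken (reactants):
  C-H: 4 × 400 = 1600
  C=C: 1 × 633 = 633
  O=O: 3 × 493 = 1479
  Σ(broken) = 3712 kJ
Bonds formed (products):
  C=O: 4 × 830 = 3320
  O-H: 4 × 455 = 1820
  Σ(formed) = 5140 kJ
ΔH = Σ(broken) − Σ(formed) = 3712 − 5140 = −1428 kJ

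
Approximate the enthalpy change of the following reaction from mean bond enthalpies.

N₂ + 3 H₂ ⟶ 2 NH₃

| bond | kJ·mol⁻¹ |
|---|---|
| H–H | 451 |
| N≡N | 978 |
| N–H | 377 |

Bonds broken (reactants):
  H–H: 3 × 451 = 1353
  N≡N: 1 × 978 = 978
  Σ(broken) = 2331 kJ
Bonds formed (products):
  N–H: 6 × 377 = 2262
  Σ(formed) = 2262 kJ
ΔH = Σ(broken) − Σ(formed) = 2331 − 2262 = +69 kJ

ΔH ≈ +69 kJ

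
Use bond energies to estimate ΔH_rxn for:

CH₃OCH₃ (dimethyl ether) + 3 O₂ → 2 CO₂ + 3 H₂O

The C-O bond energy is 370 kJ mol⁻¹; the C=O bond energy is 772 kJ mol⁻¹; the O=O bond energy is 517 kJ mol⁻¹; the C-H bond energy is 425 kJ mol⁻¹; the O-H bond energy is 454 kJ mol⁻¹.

ΔH ≈ −971 kJ

Bonds broken (reactants):
  C-H: 6 × 425 = 2550
  C-O: 2 × 370 = 740
  O=O: 3 × 517 = 1551
  Σ(broken) = 4841 kJ
Bonds formed (products):
  C=O: 4 × 772 = 3088
  O-H: 6 × 454 = 2724
  Σ(formed) = 5812 kJ
ΔH = Σ(broken) − Σ(formed) = 4841 − 5812 = −971 kJ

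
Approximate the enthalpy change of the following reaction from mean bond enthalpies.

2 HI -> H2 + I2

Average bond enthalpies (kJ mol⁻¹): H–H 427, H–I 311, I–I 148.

Bonds broken (reactants):
  H–I: 2 × 311 = 622
  Σ(broken) = 622 kJ
Bonds formed (products):
  H–H: 1 × 427 = 427
  I–I: 1 × 148 = 148
  Σ(formed) = 575 kJ
ΔH = Σ(broken) − Σ(formed) = 622 − 575 = +47 kJ

ΔH ≈ +47 kJ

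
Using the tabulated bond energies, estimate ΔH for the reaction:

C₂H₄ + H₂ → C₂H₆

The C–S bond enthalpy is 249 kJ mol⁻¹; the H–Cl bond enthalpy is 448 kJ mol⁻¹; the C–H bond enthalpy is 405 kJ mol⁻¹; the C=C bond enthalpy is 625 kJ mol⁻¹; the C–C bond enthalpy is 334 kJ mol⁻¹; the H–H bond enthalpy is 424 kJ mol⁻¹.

ΔH ≈ −95 kJ

Bonds broken (reactants):
  C–H: 4 × 405 = 1620
  C=C: 1 × 625 = 625
  H–H: 1 × 424 = 424
  Σ(broken) = 2669 kJ
Bonds formed (products):
  C–C: 1 × 334 = 334
  C–H: 6 × 405 = 2430
  Σ(formed) = 2764 kJ
ΔH = Σ(broken) − Σ(formed) = 2669 − 2764 = −95 kJ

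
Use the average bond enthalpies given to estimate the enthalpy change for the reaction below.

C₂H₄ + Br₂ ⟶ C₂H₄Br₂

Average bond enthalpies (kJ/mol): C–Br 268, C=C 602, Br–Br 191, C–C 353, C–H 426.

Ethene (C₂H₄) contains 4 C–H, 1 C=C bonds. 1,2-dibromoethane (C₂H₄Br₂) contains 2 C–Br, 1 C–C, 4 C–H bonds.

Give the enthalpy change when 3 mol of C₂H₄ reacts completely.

Bonds broken (reactants):
  Br–Br: 1 × 191 = 191
  C–H: 4 × 426 = 1704
  C=C: 1 × 602 = 602
  Σ(broken) = 2497 kJ
Bonds formed (products):
  C–Br: 2 × 268 = 536
  C–C: 1 × 353 = 353
  C–H: 4 × 426 = 1704
  Σ(formed) = 2593 kJ
ΔH = Σ(broken) − Σ(formed) = 2497 − 2593 = −96 kJ
For 3× the reaction as written: 3 × (−96) = −288 kJ

ΔH = −288 kJ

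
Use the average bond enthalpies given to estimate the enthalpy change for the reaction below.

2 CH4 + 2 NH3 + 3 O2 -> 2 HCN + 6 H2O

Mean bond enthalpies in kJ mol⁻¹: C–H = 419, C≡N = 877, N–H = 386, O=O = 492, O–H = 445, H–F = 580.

Bonds broken (reactants):
  C–H: 8 × 419 = 3352
  N–H: 6 × 386 = 2316
  O=O: 3 × 492 = 1476
  Σ(broken) = 7144 kJ
Bonds formed (products):
  C≡N: 2 × 877 = 1754
  C–H: 2 × 419 = 838
  O–H: 12 × 445 = 5340
  Σ(formed) = 7932 kJ
ΔH = Σ(broken) − Σ(formed) = 7144 − 7932 = −788 kJ

ΔH ≈ −788 kJ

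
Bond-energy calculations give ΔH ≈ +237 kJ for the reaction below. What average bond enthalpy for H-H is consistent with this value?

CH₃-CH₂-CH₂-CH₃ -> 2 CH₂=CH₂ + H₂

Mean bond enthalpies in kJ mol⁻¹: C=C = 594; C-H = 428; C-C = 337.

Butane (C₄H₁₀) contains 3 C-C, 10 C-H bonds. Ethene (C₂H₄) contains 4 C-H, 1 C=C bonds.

D(H-H) ≈ 442 kJ/mol

Let D be the H-H bond energy.
Σ(broken) = 3×337 + 10×428 = 5291
Σ(formed) = 8×428 + 2×594 + 1×D = 4612 + D
ΔH = Σ(broken) − Σ(formed) = (5291) − (4612 + D) = +679 − D
Setting this equal to +237 kJ gives D = 442 kJ/mol.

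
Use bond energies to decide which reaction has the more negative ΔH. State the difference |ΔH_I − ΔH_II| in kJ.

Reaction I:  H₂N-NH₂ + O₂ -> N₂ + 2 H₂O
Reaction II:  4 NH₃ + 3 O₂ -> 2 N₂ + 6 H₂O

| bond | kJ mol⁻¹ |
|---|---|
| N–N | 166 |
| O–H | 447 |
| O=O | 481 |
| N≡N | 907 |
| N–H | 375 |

Reaction I:
  Bonds broken (reactants):
    N–H: 4 × 375 = 1500
    N–N: 1 × 166 = 166
    O=O: 1 × 481 = 481
    Σ(broken) = 2147 kJ
  Bonds formed (products):
    N≡N: 1 × 907 = 907
    O–H: 4 × 447 = 1788
    Σ(formed) = 2695 kJ
  ΔH_I = 2147 − 2695 = −548 kJ
Reaction II:
  Bonds broken (reactants):
    N–H: 12 × 375 = 4500
    O=O: 3 × 481 = 1443
    Σ(broken) = 5943 kJ
  Bonds formed (products):
    N≡N: 2 × 907 = 1814
    O–H: 12 × 447 = 5364
    Σ(formed) = 7178 kJ
  ΔH_II = 5943 − 7178 = −1235 kJ
ΔH_I − ΔH_II = +687 kJ, so reaction II has the more negative ΔH; |ΔH_I − ΔH_II| = 687 kJ.

Reaction II, by 687 kJ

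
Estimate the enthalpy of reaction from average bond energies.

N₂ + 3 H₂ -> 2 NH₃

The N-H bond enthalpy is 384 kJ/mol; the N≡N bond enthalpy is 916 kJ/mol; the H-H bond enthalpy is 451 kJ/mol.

ΔH ≈ −35 kJ

Bonds broken (reactants):
  H-H: 3 × 451 = 1353
  N≡N: 1 × 916 = 916
  Σ(broken) = 2269 kJ
Bonds formed (products):
  N-H: 6 × 384 = 2304
  Σ(formed) = 2304 kJ
ΔH = Σ(broken) − Σ(formed) = 2269 − 2304 = −35 kJ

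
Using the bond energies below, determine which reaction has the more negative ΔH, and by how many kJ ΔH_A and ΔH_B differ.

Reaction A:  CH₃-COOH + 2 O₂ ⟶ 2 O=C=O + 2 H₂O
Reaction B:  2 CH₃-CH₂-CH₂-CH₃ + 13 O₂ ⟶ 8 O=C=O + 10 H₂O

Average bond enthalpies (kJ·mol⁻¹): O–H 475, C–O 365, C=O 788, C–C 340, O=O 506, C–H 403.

Reaction A:
  Bonds broken (reactants):
    C–C: 1 × 340 = 340
    C–H: 3 × 403 = 1209
    C–O: 1 × 365 = 365
    C=O: 1 × 788 = 788
    O–H: 1 × 475 = 475
    O=O: 2 × 506 = 1012
    Σ(broken) = 4189 kJ
  Bonds formed (products):
    C=O: 4 × 788 = 3152
    O–H: 4 × 475 = 1900
    Σ(formed) = 5052 kJ
  ΔH_A = 4189 − 5052 = −863 kJ
Reaction B:
  Bonds broken (reactants):
    C–C: 6 × 340 = 2040
    C–H: 20 × 403 = 8060
    O=O: 13 × 506 = 6578
    Σ(broken) = 16678 kJ
  Bonds formed (products):
    C=O: 16 × 788 = 12608
    O–H: 20 × 475 = 9500
    Σ(formed) = 22108 kJ
  ΔH_B = 16678 − 22108 = −5430 kJ
ΔH_A − ΔH_B = +4567 kJ, so reaction B has the more negative ΔH; |ΔH_A − ΔH_B| = 4567 kJ.

Reaction B, by 4567 kJ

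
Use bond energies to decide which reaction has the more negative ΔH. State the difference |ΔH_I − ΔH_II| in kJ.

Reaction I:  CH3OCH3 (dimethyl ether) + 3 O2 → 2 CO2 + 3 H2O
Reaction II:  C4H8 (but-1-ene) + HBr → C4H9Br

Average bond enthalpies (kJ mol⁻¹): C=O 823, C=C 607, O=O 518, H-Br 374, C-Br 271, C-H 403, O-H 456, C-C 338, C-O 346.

Reaction I, by 1333 kJ

Reaction I:
  Bonds broken (reactants):
    C-H: 6 × 403 = 2418
    C-O: 2 × 346 = 692
    O=O: 3 × 518 = 1554
    Σ(broken) = 4664 kJ
  Bonds formed (products):
    C=O: 4 × 823 = 3292
    O-H: 6 × 456 = 2736
    Σ(formed) = 6028 kJ
  ΔH_I = 4664 − 6028 = −1364 kJ
Reaction II:
  Bonds broken (reactants):
    C-C: 2 × 338 = 676
    C-H: 8 × 403 = 3224
    C=C: 1 × 607 = 607
    H-Br: 1 × 374 = 374
    Σ(broken) = 4881 kJ
  Bonds formed (products):
    C-Br: 1 × 271 = 271
    C-C: 3 × 338 = 1014
    C-H: 9 × 403 = 3627
    Σ(formed) = 4912 kJ
  ΔH_II = 4881 − 4912 = −31 kJ
ΔH_I − ΔH_II = −1333 kJ, so reaction I has the more negative ΔH; |ΔH_I − ΔH_II| = 1333 kJ.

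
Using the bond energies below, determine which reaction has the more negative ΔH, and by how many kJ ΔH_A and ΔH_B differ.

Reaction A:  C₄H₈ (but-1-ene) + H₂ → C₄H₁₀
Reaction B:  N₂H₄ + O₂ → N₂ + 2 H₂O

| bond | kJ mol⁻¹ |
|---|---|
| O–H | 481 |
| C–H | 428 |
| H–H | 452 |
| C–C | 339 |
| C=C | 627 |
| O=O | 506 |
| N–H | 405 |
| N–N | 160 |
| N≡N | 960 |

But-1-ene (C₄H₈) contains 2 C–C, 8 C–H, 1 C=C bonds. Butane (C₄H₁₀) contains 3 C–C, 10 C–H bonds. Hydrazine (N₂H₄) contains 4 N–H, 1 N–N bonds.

Reaction B, by 482 kJ

Reaction A:
  Bonds broken (reactants):
    C–C: 2 × 339 = 678
    C–H: 8 × 428 = 3424
    C=C: 1 × 627 = 627
    H–H: 1 × 452 = 452
    Σ(broken) = 5181 kJ
  Bonds formed (products):
    C–C: 3 × 339 = 1017
    C–H: 10 × 428 = 4280
    Σ(formed) = 5297 kJ
  ΔH_A = 5181 − 5297 = −116 kJ
Reaction B:
  Bonds broken (reactants):
    N–H: 4 × 405 = 1620
    N–N: 1 × 160 = 160
    O=O: 1 × 506 = 506
    Σ(broken) = 2286 kJ
  Bonds formed (products):
    N≡N: 1 × 960 = 960
    O–H: 4 × 481 = 1924
    Σ(formed) = 2884 kJ
  ΔH_B = 2286 − 2884 = −598 kJ
ΔH_A − ΔH_B = +482 kJ, so reaction B has the more negative ΔH; |ΔH_A − ΔH_B| = 482 kJ.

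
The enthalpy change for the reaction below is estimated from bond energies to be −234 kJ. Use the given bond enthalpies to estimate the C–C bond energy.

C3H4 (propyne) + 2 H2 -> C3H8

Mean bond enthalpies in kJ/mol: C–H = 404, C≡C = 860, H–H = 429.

Let D be the C–C bond energy.
Σ(broken) = 1×860 + 1×D + 4×404 + 2×429 = 3334 + D
Σ(formed) = 2×D + 8×404 = 3232 + 2D
ΔH = Σ(broken) − Σ(formed) = (3334 + D) − (3232 + 2D) = +102 − D
Setting this equal to −234 kJ gives D = 336 kJ/mol.

D(C–C) ≈ 336 kJ/mol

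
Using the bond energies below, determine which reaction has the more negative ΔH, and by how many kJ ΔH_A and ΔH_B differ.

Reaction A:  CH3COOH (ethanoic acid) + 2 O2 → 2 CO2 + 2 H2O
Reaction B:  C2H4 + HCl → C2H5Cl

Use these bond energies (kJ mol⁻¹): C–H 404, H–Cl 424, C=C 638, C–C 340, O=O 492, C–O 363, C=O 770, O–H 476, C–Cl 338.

Reaction A, by 819 kJ

Reaction A:
  Bonds broken (reactants):
    C–C: 1 × 340 = 340
    C–H: 3 × 404 = 1212
    C–O: 1 × 363 = 363
    C=O: 1 × 770 = 770
    O–H: 1 × 476 = 476
    O=O: 2 × 492 = 984
    Σ(broken) = 4145 kJ
  Bonds formed (products):
    C=O: 4 × 770 = 3080
    O–H: 4 × 476 = 1904
    Σ(formed) = 4984 kJ
  ΔH_A = 4145 − 4984 = −839 kJ
Reaction B:
  Bonds broken (reactants):
    C–H: 4 × 404 = 1616
    C=C: 1 × 638 = 638
    H–Cl: 1 × 424 = 424
    Σ(broken) = 2678 kJ
  Bonds formed (products):
    C–C: 1 × 340 = 340
    C–Cl: 1 × 338 = 338
    C–H: 5 × 404 = 2020
    Σ(formed) = 2698 kJ
  ΔH_B = 2678 − 2698 = −20 kJ
ΔH_A − ΔH_B = −819 kJ, so reaction A has the more negative ΔH; |ΔH_A − ΔH_B| = 819 kJ.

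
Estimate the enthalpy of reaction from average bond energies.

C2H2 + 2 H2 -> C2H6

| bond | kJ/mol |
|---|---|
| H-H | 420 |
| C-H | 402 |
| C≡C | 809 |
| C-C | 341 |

ΔH ≈ −300 kJ

Bonds broken (reactants):
  C≡C: 1 × 809 = 809
  C-H: 2 × 402 = 804
  H-H: 2 × 420 = 840
  Σ(broken) = 2453 kJ
Bonds formed (products):
  C-C: 1 × 341 = 341
  C-H: 6 × 402 = 2412
  Σ(formed) = 2753 kJ
ΔH = Σ(broken) − Σ(formed) = 2453 − 2753 = −300 kJ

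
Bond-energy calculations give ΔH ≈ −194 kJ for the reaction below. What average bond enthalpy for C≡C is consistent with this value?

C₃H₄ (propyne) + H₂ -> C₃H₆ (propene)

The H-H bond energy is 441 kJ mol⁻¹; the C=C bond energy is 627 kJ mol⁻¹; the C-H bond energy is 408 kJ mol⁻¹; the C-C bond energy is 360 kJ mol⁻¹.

Let D be the C≡C bond energy.
Σ(broken) = 1×D + 1×360 + 4×408 + 1×441 = 2433 + D
Σ(formed) = 1×360 + 6×408 + 1×627 = 3435
ΔH = Σ(broken) − Σ(formed) = (2433 + D) − (3435) = −1002 + D
Setting this equal to −194 kJ gives D = 808 kJ/mol.

D(C≡C) ≈ 808 kJ/mol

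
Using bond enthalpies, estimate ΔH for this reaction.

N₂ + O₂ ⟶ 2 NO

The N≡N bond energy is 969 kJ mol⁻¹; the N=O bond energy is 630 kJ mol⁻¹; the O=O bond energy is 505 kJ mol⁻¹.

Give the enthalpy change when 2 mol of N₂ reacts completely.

ΔH = +428 kJ

Bonds broken (reactants):
  N≡N: 1 × 969 = 969
  O=O: 1 × 505 = 505
  Σ(broken) = 1474 kJ
Bonds formed (products):
  N=O: 2 × 630 = 1260
  Σ(formed) = 1260 kJ
ΔH = Σ(broken) − Σ(formed) = 1474 − 1260 = +214 kJ
For 2× the reaction as written: 2 × (+214) = +428 kJ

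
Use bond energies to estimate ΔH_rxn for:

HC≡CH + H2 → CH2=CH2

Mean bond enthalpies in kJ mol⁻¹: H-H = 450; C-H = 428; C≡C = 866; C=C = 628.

Bonds broken (reactants):
  C≡C: 1 × 866 = 866
  C-H: 2 × 428 = 856
  H-H: 1 × 450 = 450
  Σ(broken) = 2172 kJ
Bonds formed (products):
  C-H: 4 × 428 = 1712
  C=C: 1 × 628 = 628
  Σ(formed) = 2340 kJ
ΔH = Σ(broken) − Σ(formed) = 2172 − 2340 = −168 kJ

ΔH ≈ −168 kJ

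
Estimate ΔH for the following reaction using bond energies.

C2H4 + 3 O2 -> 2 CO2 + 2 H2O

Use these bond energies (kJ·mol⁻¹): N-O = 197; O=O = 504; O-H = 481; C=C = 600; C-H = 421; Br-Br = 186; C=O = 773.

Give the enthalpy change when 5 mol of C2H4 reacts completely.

Bonds broken (reactants):
  C-H: 4 × 421 = 1684
  C=C: 1 × 600 = 600
  O=O: 3 × 504 = 1512
  Σ(broken) = 3796 kJ
Bonds formed (products):
  C=O: 4 × 773 = 3092
  O-H: 4 × 481 = 1924
  Σ(formed) = 5016 kJ
ΔH = Σ(broken) − Σ(formed) = 3796 − 5016 = −1220 kJ
For 5× the reaction as written: 5 × (−1220) = −6100 kJ

ΔH = −6100 kJ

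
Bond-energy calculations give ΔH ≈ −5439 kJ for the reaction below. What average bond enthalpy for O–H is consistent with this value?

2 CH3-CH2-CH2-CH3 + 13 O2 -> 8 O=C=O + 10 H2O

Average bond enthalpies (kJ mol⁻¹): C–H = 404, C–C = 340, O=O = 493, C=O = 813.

Let D be the O–H bond energy.
Σ(broken) = 6×340 + 20×404 + 13×493 = 16529
Σ(formed) = 16×813 + 20×D = 13008 + 20D
ΔH = Σ(broken) − Σ(formed) = (16529) − (13008 + 20D) = +3521 − 20D
Setting this equal to −5439 kJ gives 20D = 8960, so D = 448 kJ/mol.

D(O–H) ≈ 448 kJ/mol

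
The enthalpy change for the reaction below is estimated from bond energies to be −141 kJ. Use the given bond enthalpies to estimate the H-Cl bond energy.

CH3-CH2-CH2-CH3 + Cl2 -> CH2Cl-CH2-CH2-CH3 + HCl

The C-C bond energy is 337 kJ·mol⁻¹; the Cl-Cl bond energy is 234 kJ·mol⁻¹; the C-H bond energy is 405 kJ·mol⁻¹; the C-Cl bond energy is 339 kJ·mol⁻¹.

D(H-Cl) ≈ 441 kJ/mol

Let D be the H-Cl bond energy.
Σ(broken) = 3×337 + 10×405 + 1×234 = 5295
Σ(formed) = 3×337 + 1×339 + 9×405 + 1×D = 4995 + D
ΔH = Σ(broken) − Σ(formed) = (5295) − (4995 + D) = +300 − D
Setting this equal to −141 kJ gives D = 441 kJ/mol.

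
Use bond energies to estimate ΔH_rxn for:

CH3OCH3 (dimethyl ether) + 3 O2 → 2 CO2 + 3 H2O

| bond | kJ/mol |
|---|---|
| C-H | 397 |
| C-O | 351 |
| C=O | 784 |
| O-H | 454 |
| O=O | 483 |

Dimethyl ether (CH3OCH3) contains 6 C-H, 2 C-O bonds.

Bonds broken (reactants):
  C-H: 6 × 397 = 2382
  C-O: 2 × 351 = 702
  O=O: 3 × 483 = 1449
  Σ(broken) = 4533 kJ
Bonds formed (products):
  C=O: 4 × 784 = 3136
  O-H: 6 × 454 = 2724
  Σ(formed) = 5860 kJ
ΔH = Σ(broken) − Σ(formed) = 4533 − 5860 = −1327 kJ

ΔH ≈ −1327 kJ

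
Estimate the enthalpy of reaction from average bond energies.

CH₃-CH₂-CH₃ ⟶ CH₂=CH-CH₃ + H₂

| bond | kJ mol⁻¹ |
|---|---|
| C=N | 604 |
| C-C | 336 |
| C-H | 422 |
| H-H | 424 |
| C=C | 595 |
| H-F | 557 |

ΔH ≈ +161 kJ

Bonds broken (reactants):
  C-C: 2 × 336 = 672
  C-H: 8 × 422 = 3376
  Σ(broken) = 4048 kJ
Bonds formed (products):
  C-C: 1 × 336 = 336
  C-H: 6 × 422 = 2532
  C=C: 1 × 595 = 595
  H-H: 1 × 424 = 424
  Σ(formed) = 3887 kJ
ΔH = Σ(broken) − Σ(formed) = 4048 − 3887 = +161 kJ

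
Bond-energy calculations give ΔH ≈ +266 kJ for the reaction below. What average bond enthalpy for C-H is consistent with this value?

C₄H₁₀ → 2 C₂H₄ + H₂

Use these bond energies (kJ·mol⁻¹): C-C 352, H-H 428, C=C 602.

D(C-H) ≈ 421 kJ/mol

Let D be the C-H bond energy.
Σ(broken) = 3×352 + 10×D = 1056 + 10D
Σ(formed) = 8×D + 2×602 + 1×428 = 1632 + 8D
ΔH = Σ(broken) − Σ(formed) = (1056 + 10D) − (1632 + 8D) = −576 + 2D
Setting this equal to +266 kJ gives 2D = 842, so D = 421 kJ/mol.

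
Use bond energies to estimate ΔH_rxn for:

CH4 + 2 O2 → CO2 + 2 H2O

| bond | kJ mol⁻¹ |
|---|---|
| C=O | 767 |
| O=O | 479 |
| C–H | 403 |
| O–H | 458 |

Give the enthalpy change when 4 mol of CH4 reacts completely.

Bonds broken (reactants):
  C–H: 4 × 403 = 1612
  O=O: 2 × 479 = 958
  Σ(broken) = 2570 kJ
Bonds formed (products):
  C=O: 2 × 767 = 1534
  O–H: 4 × 458 = 1832
  Σ(formed) = 3366 kJ
ΔH = Σ(broken) − Σ(formed) = 2570 − 3366 = −796 kJ
For 4× the reaction as written: 4 × (−796) = −3184 kJ

ΔH = −3184 kJ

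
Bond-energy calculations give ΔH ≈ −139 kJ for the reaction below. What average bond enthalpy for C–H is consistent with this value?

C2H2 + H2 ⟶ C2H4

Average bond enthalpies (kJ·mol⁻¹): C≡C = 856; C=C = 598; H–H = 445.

D(C–H) ≈ 421 kJ/mol

Let D be the C–H bond energy.
Σ(broken) = 1×856 + 2×D + 1×445 = 1301 + 2D
Σ(formed) = 4×D + 1×598 = 598 + 4D
ΔH = Σ(broken) − Σ(formed) = (1301 + 2D) − (598 + 4D) = +703 − 2D
Setting this equal to −139 kJ gives 2D = 842, so D = 421 kJ/mol.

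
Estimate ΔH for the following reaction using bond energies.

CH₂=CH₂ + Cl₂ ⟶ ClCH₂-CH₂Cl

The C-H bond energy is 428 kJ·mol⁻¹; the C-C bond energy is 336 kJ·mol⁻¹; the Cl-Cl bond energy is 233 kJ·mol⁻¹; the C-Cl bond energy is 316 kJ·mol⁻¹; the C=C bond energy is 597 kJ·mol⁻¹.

Bonds broken (reactants):
  C-H: 4 × 428 = 1712
  C=C: 1 × 597 = 597
  Cl-Cl: 1 × 233 = 233
  Σ(broken) = 2542 kJ
Bonds formed (products):
  C-C: 1 × 336 = 336
  C-Cl: 2 × 316 = 632
  C-H: 4 × 428 = 1712
  Σ(formed) = 2680 kJ
ΔH = Σ(broken) − Σ(formed) = 2542 − 2680 = −138 kJ

ΔH ≈ −138 kJ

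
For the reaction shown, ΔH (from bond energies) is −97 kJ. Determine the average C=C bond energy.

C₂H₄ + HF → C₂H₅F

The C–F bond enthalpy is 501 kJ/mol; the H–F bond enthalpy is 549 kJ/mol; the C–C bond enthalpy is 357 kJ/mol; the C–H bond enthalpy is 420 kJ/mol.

Let D be the C=C bond energy.
Σ(broken) = 4×420 + 1×D + 1×549 = 2229 + D
Σ(formed) = 1×357 + 1×501 + 5×420 = 2958
ΔH = Σ(broken) − Σ(formed) = (2229 + D) − (2958) = −729 + D
Setting this equal to −97 kJ gives D = 632 kJ/mol.

D(C=C) ≈ 632 kJ/mol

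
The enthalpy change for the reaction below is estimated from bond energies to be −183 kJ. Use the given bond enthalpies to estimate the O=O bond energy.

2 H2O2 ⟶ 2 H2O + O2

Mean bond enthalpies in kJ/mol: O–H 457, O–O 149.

D(O=O) ≈ 481 kJ/mol

Let D be the O=O bond energy.
Σ(broken) = 4×457 + 2×149 = 2126
Σ(formed) = 4×457 + 1×D = 1828 + D
ΔH = Σ(broken) − Σ(formed) = (2126) − (1828 + D) = +298 − D
Setting this equal to −183 kJ gives D = 481 kJ/mol.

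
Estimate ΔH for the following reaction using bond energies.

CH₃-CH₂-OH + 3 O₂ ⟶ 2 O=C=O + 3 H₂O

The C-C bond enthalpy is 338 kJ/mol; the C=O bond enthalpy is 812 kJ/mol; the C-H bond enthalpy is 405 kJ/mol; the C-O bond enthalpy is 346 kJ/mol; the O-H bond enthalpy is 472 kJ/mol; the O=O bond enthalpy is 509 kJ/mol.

Bonds broken (reactants):
  C-C: 1 × 338 = 338
  C-H: 5 × 405 = 2025
  C-O: 1 × 346 = 346
  O-H: 1 × 472 = 472
  O=O: 3 × 509 = 1527
  Σ(broken) = 4708 kJ
Bonds formed (products):
  C=O: 4 × 812 = 3248
  O-H: 6 × 472 = 2832
  Σ(formed) = 6080 kJ
ΔH = Σ(broken) − Σ(formed) = 4708 − 6080 = −1372 kJ

ΔH ≈ −1372 kJ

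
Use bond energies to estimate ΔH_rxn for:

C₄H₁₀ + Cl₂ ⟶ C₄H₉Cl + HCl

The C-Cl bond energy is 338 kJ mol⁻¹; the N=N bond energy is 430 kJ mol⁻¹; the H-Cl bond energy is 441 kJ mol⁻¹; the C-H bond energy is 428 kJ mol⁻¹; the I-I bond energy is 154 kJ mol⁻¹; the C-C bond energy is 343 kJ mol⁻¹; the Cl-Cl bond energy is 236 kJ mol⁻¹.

ΔH ≈ −115 kJ

Bonds broken (reactants):
  C-C: 3 × 343 = 1029
  C-H: 10 × 428 = 4280
  Cl-Cl: 1 × 236 = 236
  Σ(broken) = 5545 kJ
Bonds formed (products):
  C-C: 3 × 343 = 1029
  C-Cl: 1 × 338 = 338
  C-H: 9 × 428 = 3852
  H-Cl: 1 × 441 = 441
  Σ(formed) = 5660 kJ
ΔH = Σ(broken) − Σ(formed) = 5545 − 5660 = −115 kJ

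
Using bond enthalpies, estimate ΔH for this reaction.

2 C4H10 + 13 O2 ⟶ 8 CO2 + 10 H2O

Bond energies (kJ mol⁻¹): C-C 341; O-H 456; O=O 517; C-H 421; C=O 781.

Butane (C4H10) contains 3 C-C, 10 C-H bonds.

Bonds broken (reactants):
  C-C: 6 × 341 = 2046
  C-H: 20 × 421 = 8420
  O=O: 13 × 517 = 6721
  Σ(broken) = 17187 kJ
Bonds formed (products):
  C=O: 16 × 781 = 12496
  O-H: 20 × 456 = 9120
  Σ(formed) = 21616 kJ
ΔH = Σ(broken) − Σ(formed) = 17187 − 21616 = −4429 kJ

ΔH ≈ −4429 kJ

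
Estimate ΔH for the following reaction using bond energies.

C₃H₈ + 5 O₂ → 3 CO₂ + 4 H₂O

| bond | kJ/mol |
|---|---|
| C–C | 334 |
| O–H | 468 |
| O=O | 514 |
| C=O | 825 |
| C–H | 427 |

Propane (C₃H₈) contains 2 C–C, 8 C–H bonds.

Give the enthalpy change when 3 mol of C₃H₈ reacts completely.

ΔH = −6120 kJ

Bonds broken (reactants):
  C–C: 2 × 334 = 668
  C–H: 8 × 427 = 3416
  O=O: 5 × 514 = 2570
  Σ(broken) = 6654 kJ
Bonds formed (products):
  C=O: 6 × 825 = 4950
  O–H: 8 × 468 = 3744
  Σ(formed) = 8694 kJ
ΔH = Σ(broken) − Σ(formed) = 6654 − 8694 = −2040 kJ
For 3× the reaction as written: 3 × (−2040) = −6120 kJ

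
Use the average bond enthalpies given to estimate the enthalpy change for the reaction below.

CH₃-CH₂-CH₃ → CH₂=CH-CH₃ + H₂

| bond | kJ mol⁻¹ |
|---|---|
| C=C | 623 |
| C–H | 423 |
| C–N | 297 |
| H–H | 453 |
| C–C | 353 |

Bonds broken (reactants):
  C–C: 2 × 353 = 706
  C–H: 8 × 423 = 3384
  Σ(broken) = 4090 kJ
Bonds formed (products):
  C–C: 1 × 353 = 353
  C–H: 6 × 423 = 2538
  C=C: 1 × 623 = 623
  H–H: 1 × 453 = 453
  Σ(formed) = 3967 kJ
ΔH = Σ(broken) − Σ(formed) = 4090 − 3967 = +123 kJ

ΔH ≈ +123 kJ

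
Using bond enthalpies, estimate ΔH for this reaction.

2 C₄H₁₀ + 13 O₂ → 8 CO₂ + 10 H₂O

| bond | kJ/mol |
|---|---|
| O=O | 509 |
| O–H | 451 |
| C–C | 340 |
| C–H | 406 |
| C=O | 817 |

ΔH ≈ −5315 kJ

Bonds broken (reactants):
  C–C: 6 × 340 = 2040
  C–H: 20 × 406 = 8120
  O=O: 13 × 509 = 6617
  Σ(broken) = 16777 kJ
Bonds formed (products):
  C=O: 16 × 817 = 13072
  O–H: 20 × 451 = 9020
  Σ(formed) = 22092 kJ
ΔH = Σ(broken) − Σ(formed) = 16777 − 22092 = −5315 kJ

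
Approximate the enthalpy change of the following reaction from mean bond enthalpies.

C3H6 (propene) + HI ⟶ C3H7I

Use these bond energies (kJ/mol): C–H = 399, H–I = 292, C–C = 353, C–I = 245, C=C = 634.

Bonds broken (reactants):
  C–C: 1 × 353 = 353
  C–H: 6 × 399 = 2394
  C=C: 1 × 634 = 634
  H–I: 1 × 292 = 292
  Σ(broken) = 3673 kJ
Bonds formed (products):
  C–C: 2 × 353 = 706
  C–H: 7 × 399 = 2793
  C–I: 1 × 245 = 245
  Σ(formed) = 3744 kJ
ΔH = Σ(broken) − Σ(formed) = 3673 − 3744 = −71 kJ

ΔH ≈ −71 kJ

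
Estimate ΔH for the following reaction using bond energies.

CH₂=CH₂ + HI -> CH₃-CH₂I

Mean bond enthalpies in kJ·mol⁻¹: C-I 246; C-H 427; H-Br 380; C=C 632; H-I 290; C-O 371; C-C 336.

Bonds broken (reactants):
  C-H: 4 × 427 = 1708
  C=C: 1 × 632 = 632
  H-I: 1 × 290 = 290
  Σ(broken) = 2630 kJ
Bonds formed (products):
  C-C: 1 × 336 = 336
  C-H: 5 × 427 = 2135
  C-I: 1 × 246 = 246
  Σ(formed) = 2717 kJ
ΔH = Σ(broken) − Σ(formed) = 2630 − 2717 = −87 kJ

ΔH ≈ −87 kJ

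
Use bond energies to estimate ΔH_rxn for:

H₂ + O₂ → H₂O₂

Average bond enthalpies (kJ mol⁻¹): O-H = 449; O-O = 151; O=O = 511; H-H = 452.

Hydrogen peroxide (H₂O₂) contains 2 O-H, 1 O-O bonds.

ΔH ≈ −86 kJ

Bonds broken (reactants):
  H-H: 1 × 452 = 452
  O=O: 1 × 511 = 511
  Σ(broken) = 963 kJ
Bonds formed (products):
  O-H: 2 × 449 = 898
  O-O: 1 × 151 = 151
  Σ(formed) = 1049 kJ
ΔH = Σ(broken) − Σ(formed) = 963 − 1049 = −86 kJ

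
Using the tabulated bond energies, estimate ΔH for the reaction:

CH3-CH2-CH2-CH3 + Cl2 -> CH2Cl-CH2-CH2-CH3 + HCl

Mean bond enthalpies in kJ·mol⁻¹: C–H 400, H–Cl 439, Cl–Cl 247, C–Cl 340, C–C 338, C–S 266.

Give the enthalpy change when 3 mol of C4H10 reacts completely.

Bonds broken (reactants):
  C–C: 3 × 338 = 1014
  C–H: 10 × 400 = 4000
  Cl–Cl: 1 × 247 = 247
  Σ(broken) = 5261 kJ
Bonds formed (products):
  C–C: 3 × 338 = 1014
  C–Cl: 1 × 340 = 340
  C–H: 9 × 400 = 3600
  H–Cl: 1 × 439 = 439
  Σ(formed) = 5393 kJ
ΔH = Σ(broken) − Σ(formed) = 5261 − 5393 = −132 kJ
For 3× the reaction as written: 3 × (−132) = −396 kJ

ΔH = −396 kJ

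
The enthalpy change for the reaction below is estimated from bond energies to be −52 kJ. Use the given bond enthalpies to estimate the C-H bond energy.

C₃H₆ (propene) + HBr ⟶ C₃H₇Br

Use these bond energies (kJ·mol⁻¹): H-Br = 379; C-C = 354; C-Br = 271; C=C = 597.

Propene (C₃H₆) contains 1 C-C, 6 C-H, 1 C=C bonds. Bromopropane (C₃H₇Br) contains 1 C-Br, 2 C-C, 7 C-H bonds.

D(C-H) ≈ 403 kJ/mol

Let D be the C-H bond energy.
Σ(broken) = 1×354 + 6×D + 1×597 + 1×379 = 1330 + 6D
Σ(formed) = 1×271 + 2×354 + 7×D = 979 + 7D
ΔH = Σ(broken) − Σ(formed) = (1330 + 6D) − (979 + 7D) = +351 − D
Setting this equal to −52 kJ gives D = 403 kJ/mol.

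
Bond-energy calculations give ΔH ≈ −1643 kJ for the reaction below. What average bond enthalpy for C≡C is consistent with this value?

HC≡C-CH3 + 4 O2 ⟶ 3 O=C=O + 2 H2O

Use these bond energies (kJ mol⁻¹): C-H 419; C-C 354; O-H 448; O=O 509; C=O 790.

Let D be the C≡C bond energy.
Σ(broken) = 1×D + 1×354 + 4×419 + 4×509 = 4066 + D
Σ(formed) = 6×790 + 4×448 = 6532
ΔH = Σ(broken) − Σ(formed) = (4066 + D) − (6532) = −2466 + D
Setting this equal to −1643 kJ gives D = 823 kJ/mol.

D(C≡C) ≈ 823 kJ/mol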